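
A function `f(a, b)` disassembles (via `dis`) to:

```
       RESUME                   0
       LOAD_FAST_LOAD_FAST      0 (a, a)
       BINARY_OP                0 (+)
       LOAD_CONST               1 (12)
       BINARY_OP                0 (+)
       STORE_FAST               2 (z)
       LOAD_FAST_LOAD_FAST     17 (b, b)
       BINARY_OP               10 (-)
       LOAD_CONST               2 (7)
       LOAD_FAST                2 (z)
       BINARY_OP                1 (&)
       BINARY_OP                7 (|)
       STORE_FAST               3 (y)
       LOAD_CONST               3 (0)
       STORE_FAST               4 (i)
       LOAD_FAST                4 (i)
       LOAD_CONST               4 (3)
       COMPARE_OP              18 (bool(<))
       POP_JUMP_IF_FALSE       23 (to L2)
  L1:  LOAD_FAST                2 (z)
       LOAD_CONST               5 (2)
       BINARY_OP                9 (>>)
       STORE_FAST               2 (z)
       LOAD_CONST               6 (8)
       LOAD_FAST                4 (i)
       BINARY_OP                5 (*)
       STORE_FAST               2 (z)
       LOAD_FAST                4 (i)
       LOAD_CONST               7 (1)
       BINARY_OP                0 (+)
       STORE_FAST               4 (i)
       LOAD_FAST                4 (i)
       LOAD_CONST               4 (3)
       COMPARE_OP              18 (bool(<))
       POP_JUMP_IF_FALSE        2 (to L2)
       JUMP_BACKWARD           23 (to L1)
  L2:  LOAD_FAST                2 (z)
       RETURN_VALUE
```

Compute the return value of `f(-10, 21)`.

LOAD_FAST_LOAD_FAST a,a → push -10,-10. Stack: [-10, -10]
BINARY_OP + → -10 + -10 = -20. Stack: [-20]
LOAD_CONST → push 12. Stack: [-20, 12]
BINARY_OP + → -20 + 12 = -8. Stack: [-8]
STORE_FAST z → z=-8. Stack: []
LOAD_FAST_LOAD_FAST b,b → push 21,21. Stack: [21, 21]
BINARY_OP - → 21 - 21 = 0. Stack: [0]
LOAD_CONST → push 7. Stack: [0, 7]
LOAD_FAST z → push -8. Stack: [0, 7, -8]
BINARY_OP & → 7 & -8 = 0. Stack: [0, 0]
BINARY_OP | → 0 | 0 = 0. Stack: [0]
STORE_FAST y → y=0. Stack: []
LOAD_CONST → push 0. Stack: [0]
STORE_FAST i → i=0. Stack: []
LOAD_FAST i → push 0. Stack: [0]
LOAD_CONST → push 3. Stack: [0, 3]
COMPARE_OP bool(<) → 0 vs 3 = True. Stack: [True]
POP_JUMP_IF_FALSE → pop True; no jump. Stack: []
LOAD_FAST z → push -8. Stack: [-8]
LOAD_CONST → push 2. Stack: [-8, 2]
BINARY_OP >> → -8 >> 2 = -2. Stack: [-2]
STORE_FAST z → z=-2. Stack: []
LOAD_CONST → push 8. Stack: [8]
LOAD_FAST i → push 0. Stack: [8, 0]
BINARY_OP * → 8 * 0 = 0. Stack: [0]
STORE_FAST z → z=0. Stack: []
LOAD_FAST i → push 0. Stack: [0]
LOAD_CONST → push 1. Stack: [0, 1]
BINARY_OP + → 0 + 1 = 1. Stack: [1]
STORE_FAST i → i=1. Stack: []
LOAD_FAST i → push 1. Stack: [1]
LOAD_CONST → push 3. Stack: [1, 3]
COMPARE_OP bool(<) → 1 vs 3 = True. Stack: [True]
POP_JUMP_IF_FALSE → pop True; no jump. Stack: []
LOAD_FAST z → push 0. Stack: [0]
LOAD_CONST → push 2. Stack: [0, 2]
BINARY_OP >> → 0 >> 2 = 0. Stack: [0]
STORE_FAST z → z=0. Stack: []
LOAD_CONST → push 8. Stack: [8]
LOAD_FAST i → push 1. Stack: [8, 1]
BINARY_OP * → 8 * 1 = 8. Stack: [8]
STORE_FAST z → z=8. Stack: []
LOAD_FAST i → push 1. Stack: [1]
LOAD_CONST → push 1. Stack: [1, 1]
BINARY_OP + → 1 + 1 = 2. Stack: [2]
STORE_FAST i → i=2. Stack: []
LOAD_FAST i → push 2. Stack: [2]
LOAD_CONST → push 3. Stack: [2, 3]
COMPARE_OP bool(<) → 2 vs 3 = True. Stack: [True]
POP_JUMP_IF_FALSE → pop True; no jump. Stack: []
LOAD_FAST z → push 8. Stack: [8]
LOAD_CONST → push 2. Stack: [8, 2]
BINARY_OP >> → 8 >> 2 = 2. Stack: [2]
STORE_FAST z → z=2. Stack: []
LOAD_CONST → push 8. Stack: [8]
LOAD_FAST i → push 2. Stack: [8, 2]
BINARY_OP * → 8 * 2 = 16. Stack: [16]
STORE_FAST z → z=16. Stack: []
LOAD_FAST i → push 2. Stack: [2]
LOAD_CONST → push 1. Stack: [2, 1]
BINARY_OP + → 2 + 1 = 3. Stack: [3]
STORE_FAST i → i=3. Stack: []
LOAD_FAST i → push 3. Stack: [3]
LOAD_CONST → push 3. Stack: [3, 3]
COMPARE_OP bool(<) → 3 vs 3 = False. Stack: [False]
POP_JUMP_IF_FALSE → pop False; jump. Stack: []
LOAD_FAST z → push 16. Stack: [16]
RETURN_VALUE → return 16.

16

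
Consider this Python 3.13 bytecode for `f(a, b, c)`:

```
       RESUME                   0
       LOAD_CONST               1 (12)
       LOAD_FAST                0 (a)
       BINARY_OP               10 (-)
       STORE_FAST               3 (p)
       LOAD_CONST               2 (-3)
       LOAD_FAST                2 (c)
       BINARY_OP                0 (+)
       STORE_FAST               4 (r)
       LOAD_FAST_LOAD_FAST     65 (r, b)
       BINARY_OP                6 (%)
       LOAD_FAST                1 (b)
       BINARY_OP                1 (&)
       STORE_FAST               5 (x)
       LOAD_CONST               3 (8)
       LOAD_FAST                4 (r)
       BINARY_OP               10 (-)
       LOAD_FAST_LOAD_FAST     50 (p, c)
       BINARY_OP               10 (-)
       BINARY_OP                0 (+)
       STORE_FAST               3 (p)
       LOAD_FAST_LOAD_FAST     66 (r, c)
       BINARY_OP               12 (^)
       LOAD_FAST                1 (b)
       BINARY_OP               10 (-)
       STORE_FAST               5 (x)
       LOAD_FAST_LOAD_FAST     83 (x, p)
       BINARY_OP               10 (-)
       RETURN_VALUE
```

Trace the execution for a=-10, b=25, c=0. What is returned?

LOAD_CONST → push 12. Stack: [12]
LOAD_FAST a → push -10. Stack: [12, -10]
BINARY_OP - → 12 - -10 = 22. Stack: [22]
STORE_FAST p → p=22. Stack: []
LOAD_CONST → push -3. Stack: [-3]
LOAD_FAST c → push 0. Stack: [-3, 0]
BINARY_OP + → -3 + 0 = -3. Stack: [-3]
STORE_FAST r → r=-3. Stack: []
LOAD_FAST_LOAD_FAST r,b → push -3,25. Stack: [-3, 25]
BINARY_OP % → -3 % 25 = 22. Stack: [22]
LOAD_FAST b → push 25. Stack: [22, 25]
BINARY_OP & → 22 & 25 = 16. Stack: [16]
STORE_FAST x → x=16. Stack: []
LOAD_CONST → push 8. Stack: [8]
LOAD_FAST r → push -3. Stack: [8, -3]
BINARY_OP - → 8 - -3 = 11. Stack: [11]
LOAD_FAST_LOAD_FAST p,c → push 22,0. Stack: [11, 22, 0]
BINARY_OP - → 22 - 0 = 22. Stack: [11, 22]
BINARY_OP + → 11 + 22 = 33. Stack: [33]
STORE_FAST p → p=33. Stack: []
LOAD_FAST_LOAD_FAST r,c → push -3,0. Stack: [-3, 0]
BINARY_OP ^ → -3 ^ 0 = -3. Stack: [-3]
LOAD_FAST b → push 25. Stack: [-3, 25]
BINARY_OP - → -3 - 25 = -28. Stack: [-28]
STORE_FAST x → x=-28. Stack: []
LOAD_FAST_LOAD_FAST x,p → push -28,33. Stack: [-28, 33]
BINARY_OP - → -28 - 33 = -61. Stack: [-61]
RETURN_VALUE → return -61.

-61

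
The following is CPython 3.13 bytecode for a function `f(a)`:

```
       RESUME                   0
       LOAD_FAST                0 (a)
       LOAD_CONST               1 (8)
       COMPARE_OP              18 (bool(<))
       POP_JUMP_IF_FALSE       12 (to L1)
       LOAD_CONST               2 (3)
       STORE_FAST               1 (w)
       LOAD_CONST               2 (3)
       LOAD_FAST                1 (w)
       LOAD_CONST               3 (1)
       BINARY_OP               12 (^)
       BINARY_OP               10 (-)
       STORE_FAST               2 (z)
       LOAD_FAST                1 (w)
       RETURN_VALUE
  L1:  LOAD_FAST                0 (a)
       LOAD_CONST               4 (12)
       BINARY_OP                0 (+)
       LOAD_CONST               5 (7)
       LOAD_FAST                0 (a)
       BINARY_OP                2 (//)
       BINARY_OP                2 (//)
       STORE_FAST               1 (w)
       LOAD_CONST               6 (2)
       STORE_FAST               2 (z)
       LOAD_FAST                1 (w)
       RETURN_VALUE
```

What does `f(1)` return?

LOAD_FAST a → push 1. Stack: [1]
LOAD_CONST → push 8. Stack: [1, 8]
COMPARE_OP bool(<) → 1 vs 8 = True. Stack: [True]
POP_JUMP_IF_FALSE → pop True; no jump. Stack: []
LOAD_CONST → push 3. Stack: [3]
STORE_FAST w → w=3. Stack: []
LOAD_CONST → push 3. Stack: [3]
LOAD_FAST w → push 3. Stack: [3, 3]
LOAD_CONST → push 1. Stack: [3, 3, 1]
BINARY_OP ^ → 3 ^ 1 = 2. Stack: [3, 2]
BINARY_OP - → 3 - 2 = 1. Stack: [1]
STORE_FAST z → z=1. Stack: []
LOAD_FAST w → push 3. Stack: [3]
RETURN_VALUE → return 3.

3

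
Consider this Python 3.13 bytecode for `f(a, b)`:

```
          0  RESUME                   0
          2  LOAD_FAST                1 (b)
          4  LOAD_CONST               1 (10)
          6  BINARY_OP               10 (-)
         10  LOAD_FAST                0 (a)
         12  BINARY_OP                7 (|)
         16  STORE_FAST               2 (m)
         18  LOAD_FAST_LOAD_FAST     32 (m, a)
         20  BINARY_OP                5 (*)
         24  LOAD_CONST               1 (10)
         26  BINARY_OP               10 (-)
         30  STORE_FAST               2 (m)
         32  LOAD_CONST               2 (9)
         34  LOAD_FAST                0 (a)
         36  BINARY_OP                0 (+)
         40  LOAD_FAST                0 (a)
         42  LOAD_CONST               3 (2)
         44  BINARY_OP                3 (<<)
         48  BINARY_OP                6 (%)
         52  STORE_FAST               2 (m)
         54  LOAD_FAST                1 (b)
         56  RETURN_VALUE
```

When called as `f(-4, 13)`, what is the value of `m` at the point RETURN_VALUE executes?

LOAD_FAST b → push 13. Stack: [13]
LOAD_CONST → push 10. Stack: [13, 10]
BINARY_OP - → 13 - 10 = 3. Stack: [3]
LOAD_FAST a → push -4. Stack: [3, -4]
BINARY_OP | → 3 | -4 = -1. Stack: [-1]
STORE_FAST m → m=-1. Stack: []
LOAD_FAST_LOAD_FAST m,a → push -1,-4. Stack: [-1, -4]
BINARY_OP * → -1 * -4 = 4. Stack: [4]
LOAD_CONST → push 10. Stack: [4, 10]
BINARY_OP - → 4 - 10 = -6. Stack: [-6]
STORE_FAST m → m=-6. Stack: []
LOAD_CONST → push 9. Stack: [9]
LOAD_FAST a → push -4. Stack: [9, -4]
BINARY_OP + → 9 + -4 = 5. Stack: [5]
LOAD_FAST a → push -4. Stack: [5, -4]
LOAD_CONST → push 2. Stack: [5, -4, 2]
BINARY_OP << → -4 << 2 = -16. Stack: [5, -16]
BINARY_OP % → 5 % -16 = -11. Stack: [-11]
STORE_FAST m → m=-11. Stack: []
LOAD_FAST b → push 13. Stack: [13]
RETURN_VALUE → return 13.

-11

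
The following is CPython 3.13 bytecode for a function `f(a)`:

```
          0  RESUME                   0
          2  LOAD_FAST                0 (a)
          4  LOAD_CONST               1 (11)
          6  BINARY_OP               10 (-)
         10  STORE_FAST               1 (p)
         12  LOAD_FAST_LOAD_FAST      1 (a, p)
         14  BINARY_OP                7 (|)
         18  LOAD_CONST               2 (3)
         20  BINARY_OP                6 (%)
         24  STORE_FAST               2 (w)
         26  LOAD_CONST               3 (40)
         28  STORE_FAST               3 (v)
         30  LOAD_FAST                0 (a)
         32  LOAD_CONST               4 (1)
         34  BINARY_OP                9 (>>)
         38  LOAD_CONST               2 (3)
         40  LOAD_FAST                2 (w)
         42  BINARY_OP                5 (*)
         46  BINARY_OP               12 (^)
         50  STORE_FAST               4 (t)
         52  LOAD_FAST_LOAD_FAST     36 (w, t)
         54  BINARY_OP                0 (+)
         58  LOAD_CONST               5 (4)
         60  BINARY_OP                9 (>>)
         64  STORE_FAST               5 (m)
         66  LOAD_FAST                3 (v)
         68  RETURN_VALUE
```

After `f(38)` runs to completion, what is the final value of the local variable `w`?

LOAD_FAST a → push 38. Stack: [38]
LOAD_CONST → push 11. Stack: [38, 11]
BINARY_OP - → 38 - 11 = 27. Stack: [27]
STORE_FAST p → p=27. Stack: []
LOAD_FAST_LOAD_FAST a,p → push 38,27. Stack: [38, 27]
BINARY_OP | → 38 | 27 = 63. Stack: [63]
LOAD_CONST → push 3. Stack: [63, 3]
BINARY_OP % → 63 % 3 = 0. Stack: [0]
STORE_FAST w → w=0. Stack: []
LOAD_CONST → push 40. Stack: [40]
STORE_FAST v → v=40. Stack: []
LOAD_FAST a → push 38. Stack: [38]
LOAD_CONST → push 1. Stack: [38, 1]
BINARY_OP >> → 38 >> 1 = 19. Stack: [19]
LOAD_CONST → push 3. Stack: [19, 3]
LOAD_FAST w → push 0. Stack: [19, 3, 0]
BINARY_OP * → 3 * 0 = 0. Stack: [19, 0]
BINARY_OP ^ → 19 ^ 0 = 19. Stack: [19]
STORE_FAST t → t=19. Stack: []
LOAD_FAST_LOAD_FAST w,t → push 0,19. Stack: [0, 19]
BINARY_OP + → 0 + 19 = 19. Stack: [19]
LOAD_CONST → push 4. Stack: [19, 4]
BINARY_OP >> → 19 >> 4 = 1. Stack: [1]
STORE_FAST m → m=1. Stack: []
LOAD_FAST v → push 40. Stack: [40]
RETURN_VALUE → return 40.

0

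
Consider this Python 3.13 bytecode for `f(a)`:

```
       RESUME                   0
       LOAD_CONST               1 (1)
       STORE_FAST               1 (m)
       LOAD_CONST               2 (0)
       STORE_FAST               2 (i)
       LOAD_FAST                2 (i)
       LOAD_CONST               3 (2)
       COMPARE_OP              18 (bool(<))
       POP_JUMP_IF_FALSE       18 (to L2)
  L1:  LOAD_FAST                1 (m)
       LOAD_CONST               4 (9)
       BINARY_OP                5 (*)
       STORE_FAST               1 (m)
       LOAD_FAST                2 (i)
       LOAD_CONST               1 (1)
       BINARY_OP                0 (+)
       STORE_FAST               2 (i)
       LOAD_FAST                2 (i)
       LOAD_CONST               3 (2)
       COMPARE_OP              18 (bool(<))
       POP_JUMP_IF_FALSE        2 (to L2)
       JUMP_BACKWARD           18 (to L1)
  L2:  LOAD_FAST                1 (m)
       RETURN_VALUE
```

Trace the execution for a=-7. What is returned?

LOAD_CONST → push 1. Stack: [1]
STORE_FAST m → m=1. Stack: []
LOAD_CONST → push 0. Stack: [0]
STORE_FAST i → i=0. Stack: []
LOAD_FAST i → push 0. Stack: [0]
LOAD_CONST → push 2. Stack: [0, 2]
COMPARE_OP bool(<) → 0 vs 2 = True. Stack: [True]
POP_JUMP_IF_FALSE → pop True; no jump. Stack: []
LOAD_FAST m → push 1. Stack: [1]
LOAD_CONST → push 9. Stack: [1, 9]
BINARY_OP * → 1 * 9 = 9. Stack: [9]
STORE_FAST m → m=9. Stack: []
LOAD_FAST i → push 0. Stack: [0]
LOAD_CONST → push 1. Stack: [0, 1]
BINARY_OP + → 0 + 1 = 1. Stack: [1]
STORE_FAST i → i=1. Stack: []
LOAD_FAST i → push 1. Stack: [1]
LOAD_CONST → push 2. Stack: [1, 2]
COMPARE_OP bool(<) → 1 vs 2 = True. Stack: [True]
POP_JUMP_IF_FALSE → pop True; no jump. Stack: []
LOAD_FAST m → push 9. Stack: [9]
LOAD_CONST → push 9. Stack: [9, 9]
BINARY_OP * → 9 * 9 = 81. Stack: [81]
STORE_FAST m → m=81. Stack: []
LOAD_FAST i → push 1. Stack: [1]
LOAD_CONST → push 1. Stack: [1, 1]
BINARY_OP + → 1 + 1 = 2. Stack: [2]
STORE_FAST i → i=2. Stack: []
LOAD_FAST i → push 2. Stack: [2]
LOAD_CONST → push 2. Stack: [2, 2]
COMPARE_OP bool(<) → 2 vs 2 = False. Stack: [False]
POP_JUMP_IF_FALSE → pop False; jump. Stack: []
LOAD_FAST m → push 81. Stack: [81]
RETURN_VALUE → return 81.

81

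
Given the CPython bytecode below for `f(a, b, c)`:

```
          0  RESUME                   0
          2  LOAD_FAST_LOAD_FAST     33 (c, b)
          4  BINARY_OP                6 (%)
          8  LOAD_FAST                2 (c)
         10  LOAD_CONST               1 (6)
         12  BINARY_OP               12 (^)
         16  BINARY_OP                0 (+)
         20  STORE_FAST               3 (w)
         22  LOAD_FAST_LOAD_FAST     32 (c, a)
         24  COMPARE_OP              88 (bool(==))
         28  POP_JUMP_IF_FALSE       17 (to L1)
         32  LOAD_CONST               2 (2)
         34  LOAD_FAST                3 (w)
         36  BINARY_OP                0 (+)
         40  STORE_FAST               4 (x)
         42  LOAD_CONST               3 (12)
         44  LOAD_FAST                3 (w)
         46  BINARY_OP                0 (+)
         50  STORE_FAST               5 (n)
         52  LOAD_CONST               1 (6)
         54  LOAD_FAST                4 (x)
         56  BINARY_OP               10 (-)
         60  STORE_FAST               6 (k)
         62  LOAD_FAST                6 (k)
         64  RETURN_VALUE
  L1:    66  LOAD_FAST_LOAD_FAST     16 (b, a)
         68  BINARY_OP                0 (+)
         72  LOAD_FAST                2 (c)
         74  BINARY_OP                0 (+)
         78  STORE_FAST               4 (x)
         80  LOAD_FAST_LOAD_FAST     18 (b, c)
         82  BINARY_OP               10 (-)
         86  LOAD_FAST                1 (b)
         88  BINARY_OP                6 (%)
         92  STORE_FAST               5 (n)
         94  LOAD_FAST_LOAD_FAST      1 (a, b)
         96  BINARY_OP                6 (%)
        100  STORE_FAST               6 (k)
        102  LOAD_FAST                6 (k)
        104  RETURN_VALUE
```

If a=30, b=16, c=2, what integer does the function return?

LOAD_FAST_LOAD_FAST c,b → push 2,16. Stack: [2, 16]
BINARY_OP % → 2 % 16 = 2. Stack: [2]
LOAD_FAST c → push 2. Stack: [2, 2]
LOAD_CONST → push 6. Stack: [2, 2, 6]
BINARY_OP ^ → 2 ^ 6 = 4. Stack: [2, 4]
BINARY_OP + → 2 + 4 = 6. Stack: [6]
STORE_FAST w → w=6. Stack: []
LOAD_FAST_LOAD_FAST c,a → push 2,30. Stack: [2, 30]
COMPARE_OP bool(==) → 2 vs 30 = False. Stack: [False]
POP_JUMP_IF_FALSE → pop False; jump. Stack: []
LOAD_FAST_LOAD_FAST b,a → push 16,30. Stack: [16, 30]
BINARY_OP + → 16 + 30 = 46. Stack: [46]
LOAD_FAST c → push 2. Stack: [46, 2]
BINARY_OP + → 46 + 2 = 48. Stack: [48]
STORE_FAST x → x=48. Stack: []
LOAD_FAST_LOAD_FAST b,c → push 16,2. Stack: [16, 2]
BINARY_OP - → 16 - 2 = 14. Stack: [14]
LOAD_FAST b → push 16. Stack: [14, 16]
BINARY_OP % → 14 % 16 = 14. Stack: [14]
STORE_FAST n → n=14. Stack: []
LOAD_FAST_LOAD_FAST a,b → push 30,16. Stack: [30, 16]
BINARY_OP % → 30 % 16 = 14. Stack: [14]
STORE_FAST k → k=14. Stack: []
LOAD_FAST k → push 14. Stack: [14]
RETURN_VALUE → return 14.

14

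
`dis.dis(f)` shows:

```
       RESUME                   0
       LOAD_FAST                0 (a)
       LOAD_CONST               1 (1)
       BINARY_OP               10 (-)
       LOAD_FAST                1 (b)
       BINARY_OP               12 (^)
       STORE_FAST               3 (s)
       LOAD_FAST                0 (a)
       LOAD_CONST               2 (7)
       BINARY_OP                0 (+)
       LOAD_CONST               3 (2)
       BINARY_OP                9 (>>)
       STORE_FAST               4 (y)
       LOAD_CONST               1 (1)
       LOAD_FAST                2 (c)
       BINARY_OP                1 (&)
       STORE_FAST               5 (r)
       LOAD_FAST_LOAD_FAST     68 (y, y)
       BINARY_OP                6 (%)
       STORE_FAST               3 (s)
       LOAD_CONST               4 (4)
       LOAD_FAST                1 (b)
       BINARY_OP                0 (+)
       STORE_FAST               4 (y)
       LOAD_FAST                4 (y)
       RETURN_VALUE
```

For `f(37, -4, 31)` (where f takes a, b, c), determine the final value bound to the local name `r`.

LOAD_FAST a → push 37. Stack: [37]
LOAD_CONST → push 1. Stack: [37, 1]
BINARY_OP - → 37 - 1 = 36. Stack: [36]
LOAD_FAST b → push -4. Stack: [36, -4]
BINARY_OP ^ → 36 ^ -4 = -40. Stack: [-40]
STORE_FAST s → s=-40. Stack: []
LOAD_FAST a → push 37. Stack: [37]
LOAD_CONST → push 7. Stack: [37, 7]
BINARY_OP + → 37 + 7 = 44. Stack: [44]
LOAD_CONST → push 2. Stack: [44, 2]
BINARY_OP >> → 44 >> 2 = 11. Stack: [11]
STORE_FAST y → y=11. Stack: []
LOAD_CONST → push 1. Stack: [1]
LOAD_FAST c → push 31. Stack: [1, 31]
BINARY_OP & → 1 & 31 = 1. Stack: [1]
STORE_FAST r → r=1. Stack: []
LOAD_FAST_LOAD_FAST y,y → push 11,11. Stack: [11, 11]
BINARY_OP % → 11 % 11 = 0. Stack: [0]
STORE_FAST s → s=0. Stack: []
LOAD_CONST → push 4. Stack: [4]
LOAD_FAST b → push -4. Stack: [4, -4]
BINARY_OP + → 4 + -4 = 0. Stack: [0]
STORE_FAST y → y=0. Stack: []
LOAD_FAST y → push 0. Stack: [0]
RETURN_VALUE → return 0.

1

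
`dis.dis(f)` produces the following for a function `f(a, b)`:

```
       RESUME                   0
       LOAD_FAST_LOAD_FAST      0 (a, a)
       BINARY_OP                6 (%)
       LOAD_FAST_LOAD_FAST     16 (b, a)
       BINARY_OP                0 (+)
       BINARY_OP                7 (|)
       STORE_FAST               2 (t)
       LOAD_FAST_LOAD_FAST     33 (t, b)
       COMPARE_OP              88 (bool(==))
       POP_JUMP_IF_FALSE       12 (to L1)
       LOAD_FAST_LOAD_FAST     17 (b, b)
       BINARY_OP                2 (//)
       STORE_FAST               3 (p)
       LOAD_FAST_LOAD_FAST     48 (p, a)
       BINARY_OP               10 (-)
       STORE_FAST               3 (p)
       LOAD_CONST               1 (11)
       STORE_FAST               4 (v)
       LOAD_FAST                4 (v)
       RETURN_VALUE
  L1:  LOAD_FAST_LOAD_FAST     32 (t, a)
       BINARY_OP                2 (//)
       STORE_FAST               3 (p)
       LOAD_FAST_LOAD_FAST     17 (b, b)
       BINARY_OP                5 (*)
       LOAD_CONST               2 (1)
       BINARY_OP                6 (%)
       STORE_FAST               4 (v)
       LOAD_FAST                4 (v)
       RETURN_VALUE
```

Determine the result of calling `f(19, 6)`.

0

LOAD_FAST_LOAD_FAST a,a → push 19,19. Stack: [19, 19]
BINARY_OP % → 19 % 19 = 0. Stack: [0]
LOAD_FAST_LOAD_FAST b,a → push 6,19. Stack: [0, 6, 19]
BINARY_OP + → 6 + 19 = 25. Stack: [0, 25]
BINARY_OP | → 0 | 25 = 25. Stack: [25]
STORE_FAST t → t=25. Stack: []
LOAD_FAST_LOAD_FAST t,b → push 25,6. Stack: [25, 6]
COMPARE_OP bool(==) → 25 vs 6 = False. Stack: [False]
POP_JUMP_IF_FALSE → pop False; jump. Stack: []
LOAD_FAST_LOAD_FAST t,a → push 25,19. Stack: [25, 19]
BINARY_OP // → 25 // 19 = 1. Stack: [1]
STORE_FAST p → p=1. Stack: []
LOAD_FAST_LOAD_FAST b,b → push 6,6. Stack: [6, 6]
BINARY_OP * → 6 * 6 = 36. Stack: [36]
LOAD_CONST → push 1. Stack: [36, 1]
BINARY_OP % → 36 % 1 = 0. Stack: [0]
STORE_FAST v → v=0. Stack: []
LOAD_FAST v → push 0. Stack: [0]
RETURN_VALUE → return 0.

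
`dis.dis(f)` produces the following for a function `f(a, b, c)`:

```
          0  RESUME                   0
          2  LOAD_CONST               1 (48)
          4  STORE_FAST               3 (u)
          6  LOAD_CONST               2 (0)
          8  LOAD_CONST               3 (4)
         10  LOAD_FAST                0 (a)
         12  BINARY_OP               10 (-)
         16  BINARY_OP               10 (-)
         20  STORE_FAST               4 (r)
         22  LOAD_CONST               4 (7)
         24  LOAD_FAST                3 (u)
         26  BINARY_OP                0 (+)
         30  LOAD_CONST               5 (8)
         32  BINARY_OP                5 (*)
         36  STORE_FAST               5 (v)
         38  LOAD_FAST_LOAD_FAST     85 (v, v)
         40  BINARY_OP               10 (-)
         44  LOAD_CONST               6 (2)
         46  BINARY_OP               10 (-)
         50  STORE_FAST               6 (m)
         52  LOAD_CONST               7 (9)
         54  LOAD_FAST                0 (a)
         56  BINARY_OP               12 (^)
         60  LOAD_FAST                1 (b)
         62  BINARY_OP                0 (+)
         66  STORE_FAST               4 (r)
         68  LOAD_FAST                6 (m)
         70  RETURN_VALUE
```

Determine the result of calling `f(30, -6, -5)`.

-2

LOAD_CONST → push 48. Stack: [48]
STORE_FAST u → u=48. Stack: []
LOAD_CONST → push 0. Stack: [0]
LOAD_CONST → push 4. Stack: [0, 4]
LOAD_FAST a → push 30. Stack: [0, 4, 30]
BINARY_OP - → 4 - 30 = -26. Stack: [0, -26]
BINARY_OP - → 0 - -26 = 26. Stack: [26]
STORE_FAST r → r=26. Stack: []
LOAD_CONST → push 7. Stack: [7]
LOAD_FAST u → push 48. Stack: [7, 48]
BINARY_OP + → 7 + 48 = 55. Stack: [55]
LOAD_CONST → push 8. Stack: [55, 8]
BINARY_OP * → 55 * 8 = 440. Stack: [440]
STORE_FAST v → v=440. Stack: []
LOAD_FAST_LOAD_FAST v,v → push 440,440. Stack: [440, 440]
BINARY_OP - → 440 - 440 = 0. Stack: [0]
LOAD_CONST → push 2. Stack: [0, 2]
BINARY_OP - → 0 - 2 = -2. Stack: [-2]
STORE_FAST m → m=-2. Stack: []
LOAD_CONST → push 9. Stack: [9]
LOAD_FAST a → push 30. Stack: [9, 30]
BINARY_OP ^ → 9 ^ 30 = 23. Stack: [23]
LOAD_FAST b → push -6. Stack: [23, -6]
BINARY_OP + → 23 + -6 = 17. Stack: [17]
STORE_FAST r → r=17. Stack: []
LOAD_FAST m → push -2. Stack: [-2]
RETURN_VALUE → return -2.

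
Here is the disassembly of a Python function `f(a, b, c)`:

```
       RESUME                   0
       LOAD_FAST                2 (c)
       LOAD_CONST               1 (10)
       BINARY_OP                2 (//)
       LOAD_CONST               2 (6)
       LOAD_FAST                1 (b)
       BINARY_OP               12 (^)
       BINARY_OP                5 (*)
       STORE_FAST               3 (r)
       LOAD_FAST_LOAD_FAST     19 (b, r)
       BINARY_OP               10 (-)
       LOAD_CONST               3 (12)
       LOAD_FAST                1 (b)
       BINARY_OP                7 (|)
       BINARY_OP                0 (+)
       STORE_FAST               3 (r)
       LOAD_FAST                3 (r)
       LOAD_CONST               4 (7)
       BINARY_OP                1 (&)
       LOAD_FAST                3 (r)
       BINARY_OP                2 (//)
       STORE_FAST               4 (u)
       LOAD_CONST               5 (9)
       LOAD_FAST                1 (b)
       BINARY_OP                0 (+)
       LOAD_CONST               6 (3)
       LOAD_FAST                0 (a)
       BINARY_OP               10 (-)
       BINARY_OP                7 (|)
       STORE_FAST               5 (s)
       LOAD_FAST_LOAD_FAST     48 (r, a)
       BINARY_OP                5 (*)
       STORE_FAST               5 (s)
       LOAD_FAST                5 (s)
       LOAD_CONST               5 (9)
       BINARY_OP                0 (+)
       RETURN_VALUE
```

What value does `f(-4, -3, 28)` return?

-7

LOAD_FAST c → push 28. Stack: [28]
LOAD_CONST → push 10. Stack: [28, 10]
BINARY_OP // → 28 // 10 = 2. Stack: [2]
LOAD_CONST → push 6. Stack: [2, 6]
LOAD_FAST b → push -3. Stack: [2, 6, -3]
BINARY_OP ^ → 6 ^ -3 = -5. Stack: [2, -5]
BINARY_OP * → 2 * -5 = -10. Stack: [-10]
STORE_FAST r → r=-10. Stack: []
LOAD_FAST_LOAD_FAST b,r → push -3,-10. Stack: [-3, -10]
BINARY_OP - → -3 - -10 = 7. Stack: [7]
LOAD_CONST → push 12. Stack: [7, 12]
LOAD_FAST b → push -3. Stack: [7, 12, -3]
BINARY_OP | → 12 | -3 = -3. Stack: [7, -3]
BINARY_OP + → 7 + -3 = 4. Stack: [4]
STORE_FAST r → r=4. Stack: []
LOAD_FAST r → push 4. Stack: [4]
LOAD_CONST → push 7. Stack: [4, 7]
BINARY_OP & → 4 & 7 = 4. Stack: [4]
LOAD_FAST r → push 4. Stack: [4, 4]
BINARY_OP // → 4 // 4 = 1. Stack: [1]
STORE_FAST u → u=1. Stack: []
LOAD_CONST → push 9. Stack: [9]
LOAD_FAST b → push -3. Stack: [9, -3]
BINARY_OP + → 9 + -3 = 6. Stack: [6]
LOAD_CONST → push 3. Stack: [6, 3]
LOAD_FAST a → push -4. Stack: [6, 3, -4]
BINARY_OP - → 3 - -4 = 7. Stack: [6, 7]
BINARY_OP | → 6 | 7 = 7. Stack: [7]
STORE_FAST s → s=7. Stack: []
LOAD_FAST_LOAD_FAST r,a → push 4,-4. Stack: [4, -4]
BINARY_OP * → 4 * -4 = -16. Stack: [-16]
STORE_FAST s → s=-16. Stack: []
LOAD_FAST s → push -16. Stack: [-16]
LOAD_CONST → push 9. Stack: [-16, 9]
BINARY_OP + → -16 + 9 = -7. Stack: [-7]
RETURN_VALUE → return -7.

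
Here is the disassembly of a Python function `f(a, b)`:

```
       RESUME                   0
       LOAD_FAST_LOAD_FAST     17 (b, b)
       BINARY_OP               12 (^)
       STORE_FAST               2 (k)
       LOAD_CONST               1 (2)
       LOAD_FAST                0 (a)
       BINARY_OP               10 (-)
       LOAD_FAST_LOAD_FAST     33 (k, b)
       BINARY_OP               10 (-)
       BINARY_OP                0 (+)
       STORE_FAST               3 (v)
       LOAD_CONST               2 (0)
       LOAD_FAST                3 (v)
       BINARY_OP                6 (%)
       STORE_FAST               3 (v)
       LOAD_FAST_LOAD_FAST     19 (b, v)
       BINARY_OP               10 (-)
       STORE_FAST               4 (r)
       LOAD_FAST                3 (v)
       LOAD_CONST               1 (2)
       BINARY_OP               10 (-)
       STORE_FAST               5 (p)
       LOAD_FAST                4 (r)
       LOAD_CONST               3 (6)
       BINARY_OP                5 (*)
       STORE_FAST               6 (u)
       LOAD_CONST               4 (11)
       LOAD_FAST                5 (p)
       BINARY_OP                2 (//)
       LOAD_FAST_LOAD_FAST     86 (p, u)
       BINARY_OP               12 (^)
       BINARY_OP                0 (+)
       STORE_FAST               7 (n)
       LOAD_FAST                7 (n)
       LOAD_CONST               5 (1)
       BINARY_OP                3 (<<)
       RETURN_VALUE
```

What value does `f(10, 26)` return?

LOAD_FAST_LOAD_FAST b,b → push 26,26. Stack: [26, 26]
BINARY_OP ^ → 26 ^ 26 = 0. Stack: [0]
STORE_FAST k → k=0. Stack: []
LOAD_CONST → push 2. Stack: [2]
LOAD_FAST a → push 10. Stack: [2, 10]
BINARY_OP - → 2 - 10 = -8. Stack: [-8]
LOAD_FAST_LOAD_FAST k,b → push 0,26. Stack: [-8, 0, 26]
BINARY_OP - → 0 - 26 = -26. Stack: [-8, -26]
BINARY_OP + → -8 + -26 = -34. Stack: [-34]
STORE_FAST v → v=-34. Stack: []
LOAD_CONST → push 0. Stack: [0]
LOAD_FAST v → push -34. Stack: [0, -34]
BINARY_OP % → 0 % -34 = 0. Stack: [0]
STORE_FAST v → v=0. Stack: []
LOAD_FAST_LOAD_FAST b,v → push 26,0. Stack: [26, 0]
BINARY_OP - → 26 - 0 = 26. Stack: [26]
STORE_FAST r → r=26. Stack: []
LOAD_FAST v → push 0. Stack: [0]
LOAD_CONST → push 2. Stack: [0, 2]
BINARY_OP - → 0 - 2 = -2. Stack: [-2]
STORE_FAST p → p=-2. Stack: []
LOAD_FAST r → push 26. Stack: [26]
LOAD_CONST → push 6. Stack: [26, 6]
BINARY_OP * → 26 * 6 = 156. Stack: [156]
STORE_FAST u → u=156. Stack: []
LOAD_CONST → push 11. Stack: [11]
LOAD_FAST p → push -2. Stack: [11, -2]
BINARY_OP // → 11 // -2 = -6. Stack: [-6]
LOAD_FAST_LOAD_FAST p,u → push -2,156. Stack: [-6, -2, 156]
BINARY_OP ^ → -2 ^ 156 = -158. Stack: [-6, -158]
BINARY_OP + → -6 + -158 = -164. Stack: [-164]
STORE_FAST n → n=-164. Stack: []
LOAD_FAST n → push -164. Stack: [-164]
LOAD_CONST → push 1. Stack: [-164, 1]
BINARY_OP << → -164 << 1 = -328. Stack: [-328]
RETURN_VALUE → return -328.

-328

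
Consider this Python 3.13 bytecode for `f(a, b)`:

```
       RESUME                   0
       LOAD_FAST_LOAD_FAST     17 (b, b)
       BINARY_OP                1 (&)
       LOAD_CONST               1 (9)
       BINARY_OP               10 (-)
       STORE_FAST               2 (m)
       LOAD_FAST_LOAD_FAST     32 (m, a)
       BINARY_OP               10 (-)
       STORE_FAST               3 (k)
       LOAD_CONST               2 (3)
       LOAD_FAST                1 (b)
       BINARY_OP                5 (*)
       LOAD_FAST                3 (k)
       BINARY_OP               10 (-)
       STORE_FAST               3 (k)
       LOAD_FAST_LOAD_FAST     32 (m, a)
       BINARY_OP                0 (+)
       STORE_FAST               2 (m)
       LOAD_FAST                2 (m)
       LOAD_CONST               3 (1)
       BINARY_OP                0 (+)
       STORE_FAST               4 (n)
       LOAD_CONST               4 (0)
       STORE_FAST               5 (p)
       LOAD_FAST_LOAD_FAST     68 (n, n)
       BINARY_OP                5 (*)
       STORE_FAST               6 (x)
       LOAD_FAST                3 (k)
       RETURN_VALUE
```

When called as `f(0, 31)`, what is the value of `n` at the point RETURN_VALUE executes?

LOAD_FAST_LOAD_FAST b,b → push 31,31. Stack: [31, 31]
BINARY_OP & → 31 & 31 = 31. Stack: [31]
LOAD_CONST → push 9. Stack: [31, 9]
BINARY_OP - → 31 - 9 = 22. Stack: [22]
STORE_FAST m → m=22. Stack: []
LOAD_FAST_LOAD_FAST m,a → push 22,0. Stack: [22, 0]
BINARY_OP - → 22 - 0 = 22. Stack: [22]
STORE_FAST k → k=22. Stack: []
LOAD_CONST → push 3. Stack: [3]
LOAD_FAST b → push 31. Stack: [3, 31]
BINARY_OP * → 3 * 31 = 93. Stack: [93]
LOAD_FAST k → push 22. Stack: [93, 22]
BINARY_OP - → 93 - 22 = 71. Stack: [71]
STORE_FAST k → k=71. Stack: []
LOAD_FAST_LOAD_FAST m,a → push 22,0. Stack: [22, 0]
BINARY_OP + → 22 + 0 = 22. Stack: [22]
STORE_FAST m → m=22. Stack: []
LOAD_FAST m → push 22. Stack: [22]
LOAD_CONST → push 1. Stack: [22, 1]
BINARY_OP + → 22 + 1 = 23. Stack: [23]
STORE_FAST n → n=23. Stack: []
LOAD_CONST → push 0. Stack: [0]
STORE_FAST p → p=0. Stack: []
LOAD_FAST_LOAD_FAST n,n → push 23,23. Stack: [23, 23]
BINARY_OP * → 23 * 23 = 529. Stack: [529]
STORE_FAST x → x=529. Stack: []
LOAD_FAST k → push 71. Stack: [71]
RETURN_VALUE → return 71.

23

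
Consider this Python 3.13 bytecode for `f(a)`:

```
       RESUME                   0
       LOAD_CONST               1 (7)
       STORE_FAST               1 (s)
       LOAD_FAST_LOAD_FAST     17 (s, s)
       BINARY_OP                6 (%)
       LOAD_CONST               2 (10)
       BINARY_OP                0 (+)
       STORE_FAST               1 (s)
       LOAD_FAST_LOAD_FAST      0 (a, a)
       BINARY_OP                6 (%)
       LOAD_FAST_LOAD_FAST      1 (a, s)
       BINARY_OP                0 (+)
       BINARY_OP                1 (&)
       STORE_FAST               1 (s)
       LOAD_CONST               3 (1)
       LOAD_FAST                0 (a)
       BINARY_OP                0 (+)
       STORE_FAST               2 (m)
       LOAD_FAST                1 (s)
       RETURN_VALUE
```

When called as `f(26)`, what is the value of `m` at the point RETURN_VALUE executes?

LOAD_CONST → push 7. Stack: [7]
STORE_FAST s → s=7. Stack: []
LOAD_FAST_LOAD_FAST s,s → push 7,7. Stack: [7, 7]
BINARY_OP % → 7 % 7 = 0. Stack: [0]
LOAD_CONST → push 10. Stack: [0, 10]
BINARY_OP + → 0 + 10 = 10. Stack: [10]
STORE_FAST s → s=10. Stack: []
LOAD_FAST_LOAD_FAST a,a → push 26,26. Stack: [26, 26]
BINARY_OP % → 26 % 26 = 0. Stack: [0]
LOAD_FAST_LOAD_FAST a,s → push 26,10. Stack: [0, 26, 10]
BINARY_OP + → 26 + 10 = 36. Stack: [0, 36]
BINARY_OP & → 0 & 36 = 0. Stack: [0]
STORE_FAST s → s=0. Stack: []
LOAD_CONST → push 1. Stack: [1]
LOAD_FAST a → push 26. Stack: [1, 26]
BINARY_OP + → 1 + 26 = 27. Stack: [27]
STORE_FAST m → m=27. Stack: []
LOAD_FAST s → push 0. Stack: [0]
RETURN_VALUE → return 0.

27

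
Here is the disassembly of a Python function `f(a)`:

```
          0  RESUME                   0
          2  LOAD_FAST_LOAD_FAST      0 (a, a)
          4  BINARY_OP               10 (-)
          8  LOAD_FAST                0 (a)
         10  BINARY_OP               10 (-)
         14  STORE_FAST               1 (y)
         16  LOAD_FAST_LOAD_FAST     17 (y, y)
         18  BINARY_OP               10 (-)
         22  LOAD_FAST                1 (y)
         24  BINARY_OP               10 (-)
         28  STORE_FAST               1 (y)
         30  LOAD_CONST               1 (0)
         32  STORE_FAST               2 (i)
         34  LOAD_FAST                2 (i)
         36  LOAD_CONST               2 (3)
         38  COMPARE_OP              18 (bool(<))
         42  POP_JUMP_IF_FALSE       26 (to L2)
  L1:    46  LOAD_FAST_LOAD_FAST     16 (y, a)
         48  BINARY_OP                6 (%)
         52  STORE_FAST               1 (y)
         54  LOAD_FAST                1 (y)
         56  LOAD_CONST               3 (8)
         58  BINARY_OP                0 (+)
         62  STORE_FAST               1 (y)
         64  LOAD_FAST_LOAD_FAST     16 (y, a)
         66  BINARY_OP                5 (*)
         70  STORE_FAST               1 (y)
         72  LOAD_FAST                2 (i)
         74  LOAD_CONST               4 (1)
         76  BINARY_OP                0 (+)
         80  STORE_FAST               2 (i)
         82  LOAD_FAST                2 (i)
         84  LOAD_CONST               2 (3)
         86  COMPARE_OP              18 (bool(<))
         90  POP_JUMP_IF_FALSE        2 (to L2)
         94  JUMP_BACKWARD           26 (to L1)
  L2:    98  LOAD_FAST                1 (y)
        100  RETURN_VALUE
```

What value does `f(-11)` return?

LOAD_FAST_LOAD_FAST a,a → push -11,-11
BINARY_OP - → -11 - -11 = 0
LOAD_FAST a → push -11
BINARY_OP - → 0 - -11 = 11
STORE_FAST y → y=11
LOAD_FAST_LOAD_FAST y,y → push 11,11
BINARY_OP - → 11 - 11 = 0
LOAD_FAST y → push 11
BINARY_OP - → 0 - 11 = -11
STORE_FAST y → y=-11
LOAD_CONST → push 0
STORE_FAST i → i=0
LOAD_FAST i → push 0
LOAD_CONST → push 3
COMPARE_OP bool(<) → 0 vs 3 = True
POP_JUMP_IF_FALSE → pop True; no jump
LOAD_FAST_LOAD_FAST y,a → push -11,-11
BINARY_OP % → -11 % -11 = 0
STORE_FAST y → y=0
LOAD_FAST y → push 0
LOAD_CONST → push 8
BINARY_OP + → 0 + 8 = 8
STORE_FAST y → y=8
LOAD_FAST_LOAD_FAST y,a → push 8,-11
BINARY_OP * → 8 * -11 = -88
STORE_FAST y → y=-88
LOAD_FAST i → push 0
LOAD_CONST → push 1
BINARY_OP + → 0 + 1 = 1
STORE_FAST i → i=1
LOAD_FAST i → push 1
LOAD_CONST → push 3
COMPARE_OP bool(<) → 1 vs 3 = True
POP_JUMP_IF_FALSE → pop True; no jump
LOAD_FAST_LOAD_FAST y,a → push -88,-11
BINARY_OP % → -88 % -11 = 0
STORE_FAST y → y=0
LOAD_FAST y → push 0
LOAD_CONST → push 8
BINARY_OP + → 0 + 8 = 8
STORE_FAST y → y=8
LOAD_FAST_LOAD_FAST y,a → push 8,-11
BINARY_OP * → 8 * -11 = -88
STORE_FAST y → y=-88
LOAD_FAST i → push 1
LOAD_CONST → push 1
BINARY_OP + → 1 + 1 = 2
STORE_FAST i → i=2
LOAD_FAST i → push 2
LOAD_CONST → push 3
COMPARE_OP bool(<) → 2 vs 3 = True
POP_JUMP_IF_FALSE → pop True; no jump
LOAD_FAST_LOAD_FAST y,a → push -88,-11
BINARY_OP % → -88 % -11 = 0
STORE_FAST y → y=0
LOAD_FAST y → push 0
LOAD_CONST → push 8
BINARY_OP + → 0 + 8 = 8
STORE_FAST y → y=8
LOAD_FAST_LOAD_FAST y,a → push 8,-11
BINARY_OP * → 8 * -11 = -88
STORE_FAST y → y=-88
LOAD_FAST i → push 2
LOAD_CONST → push 1
BINARY_OP + → 2 + 1 = 3
STORE_FAST i → i=3
LOAD_FAST i → push 3
LOAD_CONST → push 3
COMPARE_OP bool(<) → 3 vs 3 = False
POP_JUMP_IF_FALSE → pop False; jump
LOAD_FAST y → push -88
RETURN_VALUE → return -88.

-88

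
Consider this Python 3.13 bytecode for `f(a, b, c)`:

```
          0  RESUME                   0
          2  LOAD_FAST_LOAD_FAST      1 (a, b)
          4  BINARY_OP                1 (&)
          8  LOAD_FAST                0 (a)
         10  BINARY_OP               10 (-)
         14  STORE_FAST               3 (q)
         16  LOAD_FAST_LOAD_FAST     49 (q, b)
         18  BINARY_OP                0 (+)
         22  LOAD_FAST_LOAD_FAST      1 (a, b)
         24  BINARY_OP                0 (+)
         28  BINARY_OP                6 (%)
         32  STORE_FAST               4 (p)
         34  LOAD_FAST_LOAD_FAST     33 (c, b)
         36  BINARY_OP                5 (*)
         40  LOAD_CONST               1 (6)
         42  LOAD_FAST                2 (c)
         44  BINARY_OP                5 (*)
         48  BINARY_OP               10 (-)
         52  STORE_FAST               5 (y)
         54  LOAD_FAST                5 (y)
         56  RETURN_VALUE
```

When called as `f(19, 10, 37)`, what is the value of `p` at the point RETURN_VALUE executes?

22

LOAD_FAST_LOAD_FAST a,b → push 19,10. Stack: [19, 10]
BINARY_OP & → 19 & 10 = 2. Stack: [2]
LOAD_FAST a → push 19. Stack: [2, 19]
BINARY_OP - → 2 - 19 = -17. Stack: [-17]
STORE_FAST q → q=-17. Stack: []
LOAD_FAST_LOAD_FAST q,b → push -17,10. Stack: [-17, 10]
BINARY_OP + → -17 + 10 = -7. Stack: [-7]
LOAD_FAST_LOAD_FAST a,b → push 19,10. Stack: [-7, 19, 10]
BINARY_OP + → 19 + 10 = 29. Stack: [-7, 29]
BINARY_OP % → -7 % 29 = 22. Stack: [22]
STORE_FAST p → p=22. Stack: []
LOAD_FAST_LOAD_FAST c,b → push 37,10. Stack: [37, 10]
BINARY_OP * → 37 * 10 = 370. Stack: [370]
LOAD_CONST → push 6. Stack: [370, 6]
LOAD_FAST c → push 37. Stack: [370, 6, 37]
BINARY_OP * → 6 * 37 = 222. Stack: [370, 222]
BINARY_OP - → 370 - 222 = 148. Stack: [148]
STORE_FAST y → y=148. Stack: []
LOAD_FAST y → push 148. Stack: [148]
RETURN_VALUE → return 148.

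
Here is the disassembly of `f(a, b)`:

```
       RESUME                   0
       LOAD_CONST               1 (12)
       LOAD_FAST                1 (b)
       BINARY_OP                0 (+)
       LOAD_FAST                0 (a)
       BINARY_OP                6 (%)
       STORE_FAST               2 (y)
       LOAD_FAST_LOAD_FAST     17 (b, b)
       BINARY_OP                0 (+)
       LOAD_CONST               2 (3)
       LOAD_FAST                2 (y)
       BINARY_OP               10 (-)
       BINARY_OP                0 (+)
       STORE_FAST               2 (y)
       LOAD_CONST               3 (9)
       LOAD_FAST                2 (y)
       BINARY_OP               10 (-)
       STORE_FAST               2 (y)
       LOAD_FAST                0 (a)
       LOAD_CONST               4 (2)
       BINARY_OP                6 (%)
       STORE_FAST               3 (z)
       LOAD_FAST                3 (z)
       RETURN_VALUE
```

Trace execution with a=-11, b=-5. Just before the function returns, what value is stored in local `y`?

LOAD_CONST → push 12. Stack: [12]
LOAD_FAST b → push -5. Stack: [12, -5]
BINARY_OP + → 12 + -5 = 7. Stack: [7]
LOAD_FAST a → push -11. Stack: [7, -11]
BINARY_OP % → 7 % -11 = -4. Stack: [-4]
STORE_FAST y → y=-4. Stack: []
LOAD_FAST_LOAD_FAST b,b → push -5,-5. Stack: [-5, -5]
BINARY_OP + → -5 + -5 = -10. Stack: [-10]
LOAD_CONST → push 3. Stack: [-10, 3]
LOAD_FAST y → push -4. Stack: [-10, 3, -4]
BINARY_OP - → 3 - -4 = 7. Stack: [-10, 7]
BINARY_OP + → -10 + 7 = -3. Stack: [-3]
STORE_FAST y → y=-3. Stack: []
LOAD_CONST → push 9. Stack: [9]
LOAD_FAST y → push -3. Stack: [9, -3]
BINARY_OP - → 9 - -3 = 12. Stack: [12]
STORE_FAST y → y=12. Stack: []
LOAD_FAST a → push -11. Stack: [-11]
LOAD_CONST → push 2. Stack: [-11, 2]
BINARY_OP % → -11 % 2 = 1. Stack: [1]
STORE_FAST z → z=1. Stack: []
LOAD_FAST z → push 1. Stack: [1]
RETURN_VALUE → return 1.

12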